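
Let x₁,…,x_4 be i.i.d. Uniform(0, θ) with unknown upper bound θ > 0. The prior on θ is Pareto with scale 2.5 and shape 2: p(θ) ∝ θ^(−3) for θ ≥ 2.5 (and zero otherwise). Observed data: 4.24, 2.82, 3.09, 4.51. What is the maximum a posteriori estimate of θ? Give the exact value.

The Uniform(0, θ) likelihood is θ^(−n) for θ ≥ max(xᵢ), zero otherwise. Here max(xᵢ) = 4.51.
Posterior ∝ θ^(−3) · θ^(−4) = θ^(−7) on θ ≥ max(2.5, 4.51) = 4.51.
This density is strictly decreasing in θ, so the posterior mode lies at the lower boundary of the support.

θ̂_MAP = 4.51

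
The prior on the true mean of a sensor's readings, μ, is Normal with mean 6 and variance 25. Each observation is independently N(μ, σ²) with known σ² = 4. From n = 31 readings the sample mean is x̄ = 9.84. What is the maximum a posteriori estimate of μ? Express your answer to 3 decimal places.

n = 31, x̄ = 9.84.
For a Normal prior and Normal likelihood with known variance, the posterior is Normal; its mode equals its mean, the precision-weighted average.
Prior precision 1/σ₀² = 1/25 = 0.04; data precision n/σ² = 31/4 = 7.75.
μ̂ = (0.04·6 + 7.75·9.84) / (0.04 + 7.75) = 76.5/7.79 = 7650/779 ≈ 9.820.

μ̂_MAP = 9.820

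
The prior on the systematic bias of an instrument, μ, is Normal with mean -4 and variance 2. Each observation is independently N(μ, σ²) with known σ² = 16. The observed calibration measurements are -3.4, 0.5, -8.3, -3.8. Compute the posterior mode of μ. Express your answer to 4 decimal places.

n = 4; x̄ = ((-3.4) + 0.5 + (-8.3) + (-3.8))/4 = -15/4 = -3.75.
For a Normal prior and Normal likelihood with known variance, the posterior is Normal; its mode equals its mean, the precision-weighted average.
Prior precision 1/σ₀² = 1/2 = 0.5; data precision n/σ² = 4/16 = 0.25.
μ̂ = (0.5·(-4) + 0.25·(-3.75)) / (0.5 + 0.25) = (-2.9375)/0.75 = -47/12 ≈ -3.9167.

μ̂_MAP = -3.9167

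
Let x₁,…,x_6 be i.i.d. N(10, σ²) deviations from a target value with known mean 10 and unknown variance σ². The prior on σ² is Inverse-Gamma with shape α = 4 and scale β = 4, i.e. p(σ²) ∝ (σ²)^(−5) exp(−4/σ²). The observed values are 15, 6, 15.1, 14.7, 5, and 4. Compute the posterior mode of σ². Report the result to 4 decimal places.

σ̂²_MAP = 9.8813

Sum of squared deviations about the known mean: SS = (15−10)² + (6−10)² + (15.1−10)² + (14.7−10)² + (5−10)² + (4−10)² = 150.1.
The Normal likelihood contributes (σ²)^(−n/2) exp(−SS/(2σ²)), so the posterior is Inverse-Gamma(α + n/2, β + SS/2) = Inverse-Gamma(7, 79.05).
The mode of Inverse-Gamma(a, b) is b/(a+1) = 79.05/8 ≈ 9.8813.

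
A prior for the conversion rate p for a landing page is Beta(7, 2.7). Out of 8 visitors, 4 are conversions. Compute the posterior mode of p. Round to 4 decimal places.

Prior: Beta(7, 2.7).
Data: 4 successes in 8 trials. The binomial likelihood contributes p^4(1−p)^4, so the posterior is Beta(7+4, 2.7+4) = Beta(11, 6.7).
For Beta(a, b) with a, b > 1 the mode is (a−1)/(a+b−2) = 10/15.7 ≈ 0.6369.

p̂_MAP = 0.6369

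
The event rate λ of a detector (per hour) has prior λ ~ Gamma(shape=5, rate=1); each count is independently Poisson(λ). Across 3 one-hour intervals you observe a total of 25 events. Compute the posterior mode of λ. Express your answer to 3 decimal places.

Σxᵢ = 25, n = 3.
Posterior ∝ λ^4e^(−1λ) · λ^25e^(−3λ) = λ^29e^(−4λ), i.e. Gamma(shape=30, rate=4).
The mode of a Gamma(a, b) with a ≥ 1 (shape–rate) is (a−1)/b = 29/4 ≈ 7.250.

λ̂_MAP = 7.250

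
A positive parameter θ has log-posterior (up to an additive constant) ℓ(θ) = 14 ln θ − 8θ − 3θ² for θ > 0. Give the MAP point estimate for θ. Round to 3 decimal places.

ℓ'(θ) = 14/θ − 8 − 6θ. Setting this to zero and multiplying by θ: 6θ² + 8θ − 14 = 0.
θ = (−8 + √(8² + 4·6·14)) / (2·6) = (−8 + √400) / 12 = (−8 + 20)/12 = 1.
ℓ''(θ) = −14/θ² − 6 < 0, confirming a maximum.

θ̂_MAP = 1.000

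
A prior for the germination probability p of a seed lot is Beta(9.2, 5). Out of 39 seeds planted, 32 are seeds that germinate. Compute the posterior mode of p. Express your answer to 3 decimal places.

p̂_MAP = 0.785

Prior: Beta(9.2, 5).
Data: 32 successes in 39 trials. The binomial likelihood contributes p^32(1−p)^7, so the posterior is Beta(9.2+32, 5+7) = Beta(41.2, 12).
For Beta(a, b) with a, b > 1 the mode is (a−1)/(a+b−2) = 40.2/51.2 ≈ 0.785.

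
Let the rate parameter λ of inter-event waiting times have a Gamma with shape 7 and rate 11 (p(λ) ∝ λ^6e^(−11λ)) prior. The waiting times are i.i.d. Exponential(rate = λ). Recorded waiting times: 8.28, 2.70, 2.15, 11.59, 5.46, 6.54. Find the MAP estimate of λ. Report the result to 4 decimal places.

The Exponential(rate=λ) likelihood is ∝ λ^n e^(−λΣtᵢ). Here n = 6 and Σtᵢ = 8.28 + 2.70 + 2.15 + 11.59 + 5.46 + 6.54 = 36.72.
Posterior ∝ λ^6e^(−11λ) · λ^6e^(−36.72λ) = λ^12e^(−47.72λ), i.e. Gamma(13, 47.72).
Mode = (a−1)/b = 12/47.72 ≈ 0.2515.

λ̂_MAP = 0.2515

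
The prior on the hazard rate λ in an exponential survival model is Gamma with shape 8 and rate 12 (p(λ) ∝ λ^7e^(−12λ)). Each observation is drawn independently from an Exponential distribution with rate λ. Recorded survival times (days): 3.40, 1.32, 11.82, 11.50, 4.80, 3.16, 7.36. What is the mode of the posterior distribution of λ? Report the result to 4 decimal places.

The Exponential(rate=λ) likelihood is ∝ λ^n e^(−λΣtᵢ). Here n = 7 and Σtᵢ = 3.40 + 1.32 + 11.82 + 11.50 + 4.80 + 3.16 + 7.36 = 43.36.
Posterior ∝ λ^7e^(−12λ) · λ^7e^(−43.36λ) = λ^14e^(−55.36λ), i.e. Gamma(15, 55.36).
Mode = (a−1)/b = 14/55.36 ≈ 0.2529.

λ̂_MAP = 0.2529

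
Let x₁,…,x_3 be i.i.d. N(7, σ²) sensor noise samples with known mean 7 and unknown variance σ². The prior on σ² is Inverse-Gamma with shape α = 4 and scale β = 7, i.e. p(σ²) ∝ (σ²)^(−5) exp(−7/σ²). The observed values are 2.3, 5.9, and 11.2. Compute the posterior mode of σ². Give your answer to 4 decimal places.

σ̂²_MAP = 4.2262

Sum of squared deviations about the known mean: SS = (2.3−7)² + (5.9−7)² + (11.2−7)² = 40.94.
The Normal likelihood contributes (σ²)^(−n/2) exp(−SS/(2σ²)), so the posterior is Inverse-Gamma(α + n/2, β + SS/2) = Inverse-Gamma(5.5, 27.47).
The mode of Inverse-Gamma(a, b) is b/(a+1) = 27.47/6.5 ≈ 4.2262.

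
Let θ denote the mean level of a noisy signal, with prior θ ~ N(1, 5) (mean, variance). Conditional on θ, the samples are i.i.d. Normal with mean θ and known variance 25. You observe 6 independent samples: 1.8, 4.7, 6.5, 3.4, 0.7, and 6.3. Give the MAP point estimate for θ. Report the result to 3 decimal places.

θ̂_MAP = 2.582

n = 6; x̄ = (1.8 + 4.7 + 6.5 + 3.4 + 0.7 + 6.3)/6 = 23.4/6 = 3.9.
For a Normal prior and Normal likelihood with known variance, the posterior is Normal; its mode equals its mean, the precision-weighted average.
Prior precision 1/σ₀² = 1/5 = 0.2; data precision n/σ² = 6/25 = 0.24.
θ̂ = (0.2·1 + 0.24·3.9) / (0.2 + 0.24) = 1.136/0.44 = 142/55 ≈ 2.582.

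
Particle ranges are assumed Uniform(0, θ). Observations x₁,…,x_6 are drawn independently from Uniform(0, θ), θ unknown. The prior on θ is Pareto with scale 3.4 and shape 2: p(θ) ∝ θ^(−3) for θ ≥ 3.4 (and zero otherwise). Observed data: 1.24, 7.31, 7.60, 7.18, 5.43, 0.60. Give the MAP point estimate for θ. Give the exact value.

The Uniform(0, θ) likelihood is θ^(−n) for θ ≥ max(xᵢ), zero otherwise. Here max(xᵢ) = 7.60.
Posterior ∝ θ^(−3) · θ^(−6) = θ^(−9) on θ ≥ max(3.4, 7.60) = 7.60.
This density is strictly decreasing in θ, so the posterior mode lies at the lower boundary of the support.

θ̂_MAP = 7.60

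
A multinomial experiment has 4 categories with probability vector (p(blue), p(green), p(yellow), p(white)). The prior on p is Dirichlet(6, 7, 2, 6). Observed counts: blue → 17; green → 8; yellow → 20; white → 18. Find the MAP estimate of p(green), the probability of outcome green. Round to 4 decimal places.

MAP estimate of p(green) = 0.1750

The posterior is Dirichlet(αᵢ + nᵢ) = Dirichlet(23, 15, 22, 24).
For a Dirichlet(a₁,…,a_K) with all aᵢ > 1, the mode has j-th component (aⱼ − 1)/(Σaᵢ − K).
Here Σaᵢ = 84 and K = 4, so p(green) = (15 − 1)/(84 − 4) = 14/80 ≈ 0.1750.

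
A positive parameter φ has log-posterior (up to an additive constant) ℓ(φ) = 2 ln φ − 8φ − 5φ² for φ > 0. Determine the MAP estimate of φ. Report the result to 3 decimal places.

φ̂_MAP = 0.200

ℓ'(φ) = 2/φ − 8 − 10φ. Setting this to zero and multiplying by φ: 10φ² + 8φ − 2 = 0.
φ = (−8 + √(8² + 4·10·2)) / (2·10) = (−8 + √144) / 20 = (−8 + 12)/20 = 1/5.
ℓ''(φ) = −2/φ² − 10 < 0, confirming a maximum.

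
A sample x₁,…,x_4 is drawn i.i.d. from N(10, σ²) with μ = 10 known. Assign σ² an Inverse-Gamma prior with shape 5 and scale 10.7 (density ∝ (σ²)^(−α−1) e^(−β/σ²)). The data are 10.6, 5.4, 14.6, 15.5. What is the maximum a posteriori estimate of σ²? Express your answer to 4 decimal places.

Sum of squared deviations about the known mean: SS = (10.6−10)² + (5.4−10)² + (14.6−10)² + (15.5−10)² = 72.93.
The Normal likelihood contributes (σ²)^(−n/2) exp(−SS/(2σ²)), so the posterior is Inverse-Gamma(α + n/2, β + SS/2) = Inverse-Gamma(7, 47.165).
The mode of Inverse-Gamma(a, b) is b/(a+1) = 47.165/8 ≈ 5.8956.

σ̂²_MAP = 5.8956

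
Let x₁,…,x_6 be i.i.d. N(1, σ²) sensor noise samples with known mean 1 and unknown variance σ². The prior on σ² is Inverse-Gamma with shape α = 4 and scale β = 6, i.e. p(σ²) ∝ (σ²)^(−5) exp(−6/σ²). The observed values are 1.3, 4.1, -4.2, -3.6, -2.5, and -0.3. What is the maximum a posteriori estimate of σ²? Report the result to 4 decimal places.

σ̂²_MAP = 5.2400

Sum of squared deviations about the known mean: SS = (1.3−1)² + (4.1−1)² + (-4.2−1)² + (-3.6−1)² + (-2.5−1)² + (-0.3−1)² = 71.84.
The Normal likelihood contributes (σ²)^(−n/2) exp(−SS/(2σ²)), so the posterior is Inverse-Gamma(α + n/2, β + SS/2) = Inverse-Gamma(7, 41.92).
The mode of Inverse-Gamma(a, b) is b/(a+1) = 41.92/8 ≈ 5.2400.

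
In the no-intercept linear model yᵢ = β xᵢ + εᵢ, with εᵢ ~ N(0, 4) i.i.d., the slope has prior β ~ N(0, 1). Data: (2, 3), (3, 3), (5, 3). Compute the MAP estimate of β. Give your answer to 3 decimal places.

β̂_MAP = 0.714

log p(β | y) = −Σ(yᵢ − βxᵢ)²/(2·4) − β²/(2·1) + const.
Setting the derivative to zero: Σxᵢ(yᵢ − βxᵢ)/4 − β/1 = 0, so β = Σxᵢyᵢ / (Σxᵢ² + σ²/τ²).
Σxᵢyᵢ = 2·3 + 3·3 + 5·3 = 30; Σxᵢ² = 38; σ²/τ² = 4.
β̂_MAP = 30 / (38 + 4) = 30/42 ≈ 0.714.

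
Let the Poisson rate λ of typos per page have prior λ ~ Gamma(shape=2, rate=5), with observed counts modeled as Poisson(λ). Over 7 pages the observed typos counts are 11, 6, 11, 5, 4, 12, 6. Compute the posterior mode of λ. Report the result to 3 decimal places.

λ̂_MAP = 4.667

Σxᵢ = 11+6+11+5+4+12+6 = 55, with n = 7.
Posterior ∝ λe^(−5λ) · λ^55e^(−7λ) = λ^56e^(−12λ), i.e. Gamma(shape=57, rate=12).
The mode of a Gamma(a, b) with a ≥ 1 (shape–rate) is (a−1)/b = 56/12 ≈ 4.667.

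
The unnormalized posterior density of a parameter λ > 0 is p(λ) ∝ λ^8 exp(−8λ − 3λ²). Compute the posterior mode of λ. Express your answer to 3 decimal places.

ℓ'(λ) = 8/λ − 8 − 6λ. Setting this to zero and multiplying by λ: 6λ² + 8λ − 8 = 0.
λ = (−8 + √(8² + 4·6·8)) / (2·6) = (−8 + √256) / 12 = (−8 + 16)/12 = 2/3.
ℓ''(λ) = −8/λ² − 6 < 0, confirming a maximum.

λ̂_MAP = 0.667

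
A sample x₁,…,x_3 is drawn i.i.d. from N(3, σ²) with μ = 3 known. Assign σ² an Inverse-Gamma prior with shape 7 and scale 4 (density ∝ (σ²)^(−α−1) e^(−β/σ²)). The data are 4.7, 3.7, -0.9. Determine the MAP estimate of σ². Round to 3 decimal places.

σ̂²_MAP = 1.399

Sum of squared deviations about the known mean: SS = (4.7−3)² + (3.7−3)² + (-0.9−3)² = 18.59.
The Normal likelihood contributes (σ²)^(−n/2) exp(−SS/(2σ²)), so the posterior is Inverse-Gamma(α + n/2, β + SS/2) = Inverse-Gamma(8.5, 13.295).
The mode of Inverse-Gamma(a, b) is b/(a+1) = 13.295/9.5 ≈ 1.399.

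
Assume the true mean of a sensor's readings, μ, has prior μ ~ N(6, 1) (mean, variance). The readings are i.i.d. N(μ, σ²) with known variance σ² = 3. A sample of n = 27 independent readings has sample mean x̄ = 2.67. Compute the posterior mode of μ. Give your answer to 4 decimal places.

μ̂_MAP = 3.0030

n = 27, x̄ = 2.67.
For a Normal prior and Normal likelihood with known variance, the posterior is Normal; its mode equals its mean, the precision-weighted average.
Prior precision 1/σ₀² = 1/1 = 1; data precision n/σ² = 27/3 = 9.
μ̂ = (1·6 + 9·2.67) / (1 + 9) = 30.03/10 = 3.0030.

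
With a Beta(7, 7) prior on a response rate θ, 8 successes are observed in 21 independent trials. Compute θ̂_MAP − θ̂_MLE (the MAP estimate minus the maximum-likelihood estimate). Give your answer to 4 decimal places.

Posterior is Beta(15, 20); MAP = (15−1)/(35−2) = 14/33 ≈ 0.42424.
MLE ignores the prior: θ̂_MLE = k/n = 8/21 ≈ 0.38095.
Difference = 14/33 − 8/21 = 10/231 ≈ 0.0433.

MAP − MLE = 0.0433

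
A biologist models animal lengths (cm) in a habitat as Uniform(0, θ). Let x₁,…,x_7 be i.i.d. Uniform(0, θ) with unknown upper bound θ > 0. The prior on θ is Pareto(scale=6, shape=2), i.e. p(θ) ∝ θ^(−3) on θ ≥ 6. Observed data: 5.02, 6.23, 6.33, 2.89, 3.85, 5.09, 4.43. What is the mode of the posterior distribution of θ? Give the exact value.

θ̂_MAP = 6.33

The Uniform(0, θ) likelihood is θ^(−n) for θ ≥ max(xᵢ), zero otherwise. Here max(xᵢ) = 6.33.
Posterior ∝ θ^(−3) · θ^(−7) = θ^(−10) on θ ≥ max(6, 6.33) = 6.33.
This density is strictly decreasing in θ, so the posterior mode lies at the lower boundary of the support.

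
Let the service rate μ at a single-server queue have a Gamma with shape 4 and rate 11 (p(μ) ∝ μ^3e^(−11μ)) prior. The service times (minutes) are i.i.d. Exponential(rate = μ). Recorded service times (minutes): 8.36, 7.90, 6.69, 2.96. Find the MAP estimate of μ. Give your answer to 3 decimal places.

The Exponential(rate=μ) likelihood is ∝ μ^n e^(−μΣtᵢ). Here n = 4 and Σtᵢ = 8.36 + 7.90 + 6.69 + 2.96 = 25.91.
Posterior ∝ μ^3e^(−11μ) · μ^4e^(−25.91μ) = μ^7e^(−36.91μ), i.e. Gamma(8, 36.91).
Mode = (a−1)/b = 7/36.91 ≈ 0.190.

μ̂_MAP = 0.190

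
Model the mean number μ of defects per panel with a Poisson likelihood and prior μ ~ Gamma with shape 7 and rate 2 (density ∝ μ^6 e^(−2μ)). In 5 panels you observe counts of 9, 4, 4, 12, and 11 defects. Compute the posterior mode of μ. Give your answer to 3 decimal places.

Σxᵢ = 9+4+4+12+11 = 40, with n = 5.
Posterior ∝ μ^6e^(−2μ) · μ^40e^(−5μ) = μ^46e^(−7μ), i.e. Gamma(shape=47, rate=7).
The mode of a Gamma(a, b) with a ≥ 1 (shape–rate) is (a−1)/b = 46/7 ≈ 6.571.

μ̂_MAP = 6.571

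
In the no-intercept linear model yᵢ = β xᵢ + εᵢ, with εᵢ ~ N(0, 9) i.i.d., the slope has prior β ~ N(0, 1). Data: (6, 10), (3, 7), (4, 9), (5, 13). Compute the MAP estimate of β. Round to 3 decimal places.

log p(β | y) = −Σ(yᵢ − βxᵢ)²/(2·9) − β²/(2·1) + const.
Setting the derivative to zero: Σxᵢ(yᵢ − βxᵢ)/9 − β/1 = 0, so β = Σxᵢyᵢ / (Σxᵢ² + σ²/τ²).
Σxᵢyᵢ = 6·10 + 3·7 + 4·9 + 5·13 = 182; Σxᵢ² = 86; σ²/τ² = 9.
β̂_MAP = 182 / (86 + 9) = 182/95 ≈ 1.916.

β̂_MAP = 1.916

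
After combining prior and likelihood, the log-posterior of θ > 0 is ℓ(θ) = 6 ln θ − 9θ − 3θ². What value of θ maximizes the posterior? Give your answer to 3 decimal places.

ℓ'(θ) = 6/θ − 9 − 6θ. Setting this to zero and multiplying by θ: 6θ² + 9θ − 6 = 0.
θ = (−9 + √(9² + 4·6·6)) / (2·6) = (−9 + √225) / 12 = (−9 + 15)/12 = 1/2.
ℓ''(θ) = −6/θ² − 6 < 0, confirming a maximum.

θ̂_MAP = 0.500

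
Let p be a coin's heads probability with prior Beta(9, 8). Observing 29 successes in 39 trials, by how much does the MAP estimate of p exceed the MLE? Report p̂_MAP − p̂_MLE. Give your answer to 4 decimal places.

Posterior is Beta(38, 18); MAP = (38−1)/(56−2) = 37/54 ≈ 0.68519.
MLE ignores the prior: p̂_MLE = k/n = 29/39 ≈ 0.74359.
Difference = 37/54 − 29/39 = -41/702 ≈ -0.0584.

MAP − MLE = -0.0584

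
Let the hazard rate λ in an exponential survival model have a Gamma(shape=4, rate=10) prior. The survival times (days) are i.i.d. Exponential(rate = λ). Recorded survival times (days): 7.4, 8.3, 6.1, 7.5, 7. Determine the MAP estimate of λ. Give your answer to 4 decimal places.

The Exponential(rate=λ) likelihood is ∝ λ^n e^(−λΣtᵢ). Here n = 5 and Σtᵢ = 7.4 + 8.3 + 6.1 + 7.5 + 7 = 36.3.
Posterior ∝ λ^3e^(−10λ) · λ^5e^(−36.3λ) = λ^8e^(−46.3λ), i.e. Gamma(9, 46.3).
Mode = (a−1)/b = 8/46.3 ≈ 0.1728.

λ̂_MAP = 0.1728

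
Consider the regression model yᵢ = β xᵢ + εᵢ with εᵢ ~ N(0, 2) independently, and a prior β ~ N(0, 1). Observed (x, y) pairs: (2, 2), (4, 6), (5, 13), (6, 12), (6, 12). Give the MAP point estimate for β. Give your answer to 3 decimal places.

β̂_MAP = 1.992

log p(β | y) = −Σ(yᵢ − βxᵢ)²/(2·2) − β²/(2·1) + const.
Setting the derivative to zero: Σxᵢ(yᵢ − βxᵢ)/2 − β/1 = 0, so β = Σxᵢyᵢ / (Σxᵢ² + σ²/τ²).
Σxᵢyᵢ = 2·2 + 4·6 + 5·13 + 6·12 + 6·12 = 237; Σxᵢ² = 117; σ²/τ² = 2.
β̂_MAP = 237 / (117 + 2) = 237/119 ≈ 1.992.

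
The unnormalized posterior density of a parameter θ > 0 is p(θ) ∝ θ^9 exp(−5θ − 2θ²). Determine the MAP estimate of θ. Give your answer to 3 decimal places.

θ̂_MAP = 1.000

ℓ'(θ) = 9/θ − 5 − 4θ. Setting this to zero and multiplying by θ: 4θ² + 5θ − 9 = 0.
θ = (−5 + √(5² + 4·4·9)) / (2·4) = (−5 + √169) / 8 = (−5 + 13)/8 = 1.
ℓ''(θ) = −9/θ² − 4 < 0, confirming a maximum.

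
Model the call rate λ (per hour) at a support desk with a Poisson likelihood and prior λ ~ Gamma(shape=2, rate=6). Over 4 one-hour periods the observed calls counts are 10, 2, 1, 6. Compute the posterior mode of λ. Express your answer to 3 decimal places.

Σxᵢ = 10+2+1+6 = 19, with n = 4.
Posterior ∝ λe^(−6λ) · λ^19e^(−4λ) = λ^20e^(−10λ), i.e. Gamma(shape=21, rate=10).
The mode of a Gamma(a, b) with a ≥ 1 (shape–rate) is (a−1)/b = 20/10 ≈ 2.000.

λ̂_MAP = 2.000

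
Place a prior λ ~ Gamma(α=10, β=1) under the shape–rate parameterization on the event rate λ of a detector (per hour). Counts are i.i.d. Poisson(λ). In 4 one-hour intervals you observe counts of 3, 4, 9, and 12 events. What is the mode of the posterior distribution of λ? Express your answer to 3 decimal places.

λ̂_MAP = 7.400

Σxᵢ = 3+4+9+12 = 28, with n = 4.
Posterior ∝ λ^9e^(−1λ) · λ^28e^(−4λ) = λ^37e^(−5λ), i.e. Gamma(shape=38, rate=5).
The mode of a Gamma(a, b) with a ≥ 1 (shape–rate) is (a−1)/b = 37/5 ≈ 7.400.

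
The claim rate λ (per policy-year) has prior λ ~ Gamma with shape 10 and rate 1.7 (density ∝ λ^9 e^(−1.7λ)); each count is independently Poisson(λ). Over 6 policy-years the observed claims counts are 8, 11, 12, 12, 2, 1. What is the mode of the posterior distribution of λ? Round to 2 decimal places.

Σxᵢ = 8+11+12+12+2+1 = 46, with n = 6.
Posterior ∝ λ^9e^(−1.7λ) · λ^46e^(−6λ) = λ^55e^(−7.7λ), i.e. Gamma(shape=56, rate=7.7).
The mode of a Gamma(a, b) with a ≥ 1 (shape–rate) is (a−1)/b = 55/7.7 ≈ 7.14.

λ̂_MAP = 7.14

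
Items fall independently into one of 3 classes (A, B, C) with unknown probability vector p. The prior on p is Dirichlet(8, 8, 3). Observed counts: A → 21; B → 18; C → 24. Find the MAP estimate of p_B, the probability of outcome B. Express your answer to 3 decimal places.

MAP estimate of p_B = 0.316

The posterior is Dirichlet(αᵢ + nᵢ) = Dirichlet(29, 26, 27).
For a Dirichlet(a₁,…,a_K) with all aᵢ > 1, the mode has j-th component (aⱼ − 1)/(Σaᵢ − K).
Here Σaᵢ = 82 and K = 3, so p_B = (26 − 1)/(82 − 3) = 25/79 ≈ 0.316.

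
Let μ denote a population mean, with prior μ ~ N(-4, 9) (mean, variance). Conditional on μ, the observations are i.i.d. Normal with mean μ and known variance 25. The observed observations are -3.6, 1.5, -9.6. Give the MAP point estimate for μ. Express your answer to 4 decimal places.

μ̂_MAP = -3.9481

n = 3; x̄ = ((-3.6) + 1.5 + (-9.6))/3 = -11.7/3 = -3.9.
For a Normal prior and Normal likelihood with known variance, the posterior is Normal; its mode equals its mean, the precision-weighted average.
Prior precision 1/σ₀² = 1/9; data precision n/σ² = 3/25 = 0.12.
μ̂ = ((1/9)·(-4) + 0.12·(-3.9)) / (1/9 + 0.12) = (-2053/2250)/(52/225) = -2053/520 ≈ -3.9481.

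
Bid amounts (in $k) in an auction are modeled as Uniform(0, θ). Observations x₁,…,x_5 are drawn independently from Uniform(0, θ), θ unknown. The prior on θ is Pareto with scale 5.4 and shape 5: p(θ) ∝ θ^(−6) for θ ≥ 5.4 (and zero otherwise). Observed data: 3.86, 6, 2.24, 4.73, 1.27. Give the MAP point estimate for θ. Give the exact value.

The Uniform(0, θ) likelihood is θ^(−n) for θ ≥ max(xᵢ), zero otherwise. Here max(xᵢ) = 6.
Posterior ∝ θ^(−6) · θ^(−5) = θ^(−11) on θ ≥ max(5.4, 6) = 6.
This density is strictly decreasing in θ, so the posterior mode lies at the lower boundary of the support.

θ̂_MAP = 6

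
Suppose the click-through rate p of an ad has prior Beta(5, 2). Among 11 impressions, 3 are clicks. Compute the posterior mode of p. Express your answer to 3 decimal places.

Prior: Beta(5, 2).
Data: 3 successes in 11 trials. The binomial likelihood contributes p^3(1−p)^8, so the posterior is Beta(5+3, 2+8) = Beta(8, 10).
For Beta(a, b) with a, b > 1 the mode is (a−1)/(a+b−2) = 7/16 ≈ 0.438.

p̂_MAP = 0.438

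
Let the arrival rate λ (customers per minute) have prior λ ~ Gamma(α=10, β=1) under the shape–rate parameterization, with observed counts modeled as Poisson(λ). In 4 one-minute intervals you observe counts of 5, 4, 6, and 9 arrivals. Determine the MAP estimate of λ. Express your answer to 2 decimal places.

λ̂_MAP = 6.60

Σxᵢ = 5+4+6+9 = 24, with n = 4.
Posterior ∝ λ^9e^(−1λ) · λ^24e^(−4λ) = λ^33e^(−5λ), i.e. Gamma(shape=34, rate=5).
The mode of a Gamma(a, b) with a ≥ 1 (shape–rate) is (a−1)/b = 33/5 ≈ 6.60.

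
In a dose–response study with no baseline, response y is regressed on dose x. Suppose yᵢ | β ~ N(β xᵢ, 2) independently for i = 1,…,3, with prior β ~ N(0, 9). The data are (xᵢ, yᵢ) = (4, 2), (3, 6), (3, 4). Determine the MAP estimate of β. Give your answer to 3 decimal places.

log p(β | y) = −Σ(yᵢ − βxᵢ)²/(2·2) − β²/(2·9) + const.
Setting the derivative to zero: Σxᵢ(yᵢ − βxᵢ)/2 − β/9 = 0, so β = Σxᵢyᵢ / (Σxᵢ² + σ²/τ²).
Σxᵢyᵢ = 4·2 + 3·6 + 3·4 = 38; Σxᵢ² = 34; σ²/τ² = 2/9.
β̂_MAP = 38 / (34 + 2/9) = 38/(308/9) = 171/154 ≈ 1.110.

β̂_MAP = 1.110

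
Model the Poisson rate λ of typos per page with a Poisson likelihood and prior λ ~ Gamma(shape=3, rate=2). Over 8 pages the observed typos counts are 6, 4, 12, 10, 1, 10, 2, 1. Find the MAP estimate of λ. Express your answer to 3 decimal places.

Σxᵢ = 6+4+12+10+1+10+2+1 = 46, with n = 8.
Posterior ∝ λ^2e^(−2λ) · λ^46e^(−8λ) = λ^48e^(−10λ), i.e. Gamma(shape=49, rate=10).
The mode of a Gamma(a, b) with a ≥ 1 (shape–rate) is (a−1)/b = 48/10 ≈ 4.800.

λ̂_MAP = 4.800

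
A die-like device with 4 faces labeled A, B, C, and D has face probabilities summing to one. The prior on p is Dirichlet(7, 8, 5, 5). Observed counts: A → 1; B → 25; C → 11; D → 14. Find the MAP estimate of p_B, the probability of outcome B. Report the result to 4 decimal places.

MAP estimate of p_B = 0.4444

The posterior is Dirichlet(αᵢ + nᵢ) = Dirichlet(8, 33, 16, 19).
For a Dirichlet(a₁,…,a_K) with all aᵢ > 1, the mode has j-th component (aⱼ − 1)/(Σaᵢ − K).
Here Σaᵢ = 76 and K = 4, so p_B = (33 − 1)/(76 − 4) = 32/72 ≈ 0.4444.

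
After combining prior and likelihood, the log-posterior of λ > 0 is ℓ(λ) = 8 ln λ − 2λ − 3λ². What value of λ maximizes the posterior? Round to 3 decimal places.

λ̂_MAP = 1.000

ℓ'(λ) = 8/λ − 2 − 6λ. Setting this to zero and multiplying by λ: 6λ² + 2λ − 8 = 0.
λ = (−2 + √(2² + 4·6·8)) / (2·6) = (−2 + √196) / 12 = (−2 + 14)/12 = 1.
ℓ''(λ) = −8/λ² − 6 < 0, confirming a maximum.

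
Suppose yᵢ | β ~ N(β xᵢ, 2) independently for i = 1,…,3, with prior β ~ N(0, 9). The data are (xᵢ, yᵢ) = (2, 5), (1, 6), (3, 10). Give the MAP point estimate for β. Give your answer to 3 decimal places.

log p(β | y) = −Σ(yᵢ − βxᵢ)²/(2·2) − β²/(2·9) + const.
Setting the derivative to zero: Σxᵢ(yᵢ − βxᵢ)/2 − β/9 = 0, so β = Σxᵢyᵢ / (Σxᵢ² + σ²/τ²).
Σxᵢyᵢ = 2·5 + 1·6 + 3·10 = 46; Σxᵢ² = 14; σ²/τ² = 2/9.
β̂_MAP = 46 / (14 + 2/9) = 46/(128/9) = 207/64 ≈ 3.234.

β̂_MAP = 3.234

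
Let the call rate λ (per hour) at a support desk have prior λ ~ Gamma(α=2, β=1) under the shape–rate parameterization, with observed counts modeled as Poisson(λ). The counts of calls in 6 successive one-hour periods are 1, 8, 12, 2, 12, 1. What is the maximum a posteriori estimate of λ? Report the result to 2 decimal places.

λ̂_MAP = 5.29

Σxᵢ = 1+8+12+2+12+1 = 36, with n = 6.
Posterior ∝ λe^(−1λ) · λ^36e^(−6λ) = λ^37e^(−7λ), i.e. Gamma(shape=38, rate=7).
The mode of a Gamma(a, b) with a ≥ 1 (shape–rate) is (a−1)/b = 37/7 ≈ 5.29.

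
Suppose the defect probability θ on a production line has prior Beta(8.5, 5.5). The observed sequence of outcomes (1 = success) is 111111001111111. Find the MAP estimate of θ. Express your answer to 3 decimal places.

Prior: Beta(8.5, 5.5).
Data: 13 successes in 15 trials (from the sequence). The binomial likelihood contributes θ^13(1−θ)^2, so the posterior is Beta(8.5+13, 5.5+2) = Beta(21.5, 7.5).
For Beta(a, b) with a, b > 1 the mode is (a−1)/(a+b−2) = 20.5/27 ≈ 0.759.

θ̂_MAP = 0.759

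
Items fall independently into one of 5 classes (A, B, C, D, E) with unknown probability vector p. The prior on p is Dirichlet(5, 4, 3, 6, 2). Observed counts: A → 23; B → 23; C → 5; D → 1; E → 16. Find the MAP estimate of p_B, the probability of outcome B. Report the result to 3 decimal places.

The posterior is Dirichlet(αᵢ + nᵢ) = Dirichlet(28, 27, 8, 7, 18).
For a Dirichlet(a₁,…,a_K) with all aᵢ > 1, the mode has j-th component (aⱼ − 1)/(Σaᵢ − K).
Here Σaᵢ = 88 and K = 5, so p_B = (27 − 1)/(88 − 5) = 26/83 ≈ 0.313.

MAP estimate of p_B = 0.313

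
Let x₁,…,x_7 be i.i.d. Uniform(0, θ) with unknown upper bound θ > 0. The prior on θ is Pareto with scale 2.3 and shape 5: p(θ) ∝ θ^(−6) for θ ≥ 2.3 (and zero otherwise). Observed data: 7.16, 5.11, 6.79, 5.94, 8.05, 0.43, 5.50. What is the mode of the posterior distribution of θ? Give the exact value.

The Uniform(0, θ) likelihood is θ^(−n) for θ ≥ max(xᵢ), zero otherwise. Here max(xᵢ) = 8.05.
Posterior ∝ θ^(−6) · θ^(−7) = θ^(−13) on θ ≥ max(2.3, 8.05) = 8.05.
This density is strictly decreasing in θ, so the posterior mode lies at the lower boundary of the support.

θ̂_MAP = 8.05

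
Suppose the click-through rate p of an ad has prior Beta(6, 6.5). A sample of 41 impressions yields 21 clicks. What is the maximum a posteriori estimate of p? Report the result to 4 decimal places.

p̂_MAP = 0.5049

Prior: Beta(6, 6.5).
Data: 21 successes in 41 trials. The binomial likelihood contributes p^21(1−p)^20, so the posterior is Beta(6+21, 6.5+20) = Beta(27, 26.5).
For Beta(a, b) with a, b > 1 the mode is (a−1)/(a+b−2) = 26/51.5 ≈ 0.5049.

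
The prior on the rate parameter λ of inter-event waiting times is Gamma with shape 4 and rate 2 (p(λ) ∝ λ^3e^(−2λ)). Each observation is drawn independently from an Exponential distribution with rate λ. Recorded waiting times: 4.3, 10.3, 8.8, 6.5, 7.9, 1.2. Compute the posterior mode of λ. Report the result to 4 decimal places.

λ̂_MAP = 0.2195

The Exponential(rate=λ) likelihood is ∝ λ^n e^(−λΣtᵢ). Here n = 6 and Σtᵢ = 4.3 + 10.3 + 8.8 + 6.5 + 7.9 + 1.2 = 39.
Posterior ∝ λ^3e^(−2λ) · λ^6e^(−39λ) = λ^9e^(−41λ), i.e. Gamma(10, 41).
Mode = (a−1)/b = 9/41 ≈ 0.2195.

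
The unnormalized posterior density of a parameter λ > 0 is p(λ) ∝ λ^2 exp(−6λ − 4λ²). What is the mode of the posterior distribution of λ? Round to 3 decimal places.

ℓ'(λ) = 2/λ − 6 − 8λ. Setting this to zero and multiplying by λ: 8λ² + 6λ − 2 = 0.
λ = (−6 + √(6² + 4·8·2)) / (2·8) = (−6 + √100) / 16 = (−6 + 10)/16 = 1/4.
ℓ''(λ) = −2/λ² − 8 < 0, confirming a maximum.

λ̂_MAP = 0.250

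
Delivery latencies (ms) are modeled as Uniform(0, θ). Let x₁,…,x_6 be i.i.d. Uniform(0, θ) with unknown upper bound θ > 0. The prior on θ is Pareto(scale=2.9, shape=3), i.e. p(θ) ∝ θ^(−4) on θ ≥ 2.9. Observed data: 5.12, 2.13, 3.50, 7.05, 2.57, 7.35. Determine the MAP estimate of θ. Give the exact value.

θ̂_MAP = 7.35

The Uniform(0, θ) likelihood is θ^(−n) for θ ≥ max(xᵢ), zero otherwise. Here max(xᵢ) = 7.35.
Posterior ∝ θ^(−4) · θ^(−6) = θ^(−10) on θ ≥ max(2.9, 7.35) = 7.35.
This density is strictly decreasing in θ, so the posterior mode lies at the lower boundary of the support.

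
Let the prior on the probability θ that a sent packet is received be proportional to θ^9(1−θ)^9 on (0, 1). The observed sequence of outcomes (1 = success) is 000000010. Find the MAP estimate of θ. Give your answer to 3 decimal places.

The prior density ∝ θ^9(1−θ)^9 is the kernel of Beta(10, 10).
Data: 1 success in 9 trials (from the sequence). The binomial likelihood contributes θ(1−θ)^8, so the posterior is Beta(10+1, 10+8) = Beta(11, 18).
For Beta(a, b) with a, b > 1 the mode is (a−1)/(a+b−2) = 10/27 ≈ 0.370.

θ̂_MAP = 0.370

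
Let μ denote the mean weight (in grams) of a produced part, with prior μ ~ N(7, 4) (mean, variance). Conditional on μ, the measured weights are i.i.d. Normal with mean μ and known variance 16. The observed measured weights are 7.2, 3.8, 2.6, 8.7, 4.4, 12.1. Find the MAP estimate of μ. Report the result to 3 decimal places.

μ̂_MAP = 6.680

n = 6; x̄ = (7.2 + 3.8 + 2.6 + 8.7 + 4.4 + 12.1)/6 = 38.8/6 = 97/15 ≈ 6.4667.
For a Normal prior and Normal likelihood with known variance, the posterior is Normal; its mode equals its mean, the precision-weighted average.
Prior precision 1/σ₀² = 1/4 = 0.25; data precision n/σ² = 6/16 = 0.375.
μ̂ = (0.25·7 + 0.375·(97/15)) / (0.25 + 0.375) = 4.175/0.625 = 6.680.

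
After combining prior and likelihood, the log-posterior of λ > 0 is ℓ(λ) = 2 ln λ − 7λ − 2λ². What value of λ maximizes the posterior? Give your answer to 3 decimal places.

ℓ'(λ) = 2/λ − 7 − 4λ. Setting this to zero and multiplying by λ: 4λ² + 7λ − 2 = 0.
λ = (−7 + √(7² + 4·4·2)) / (2·4) = (−7 + √81) / 8 = (−7 + 9)/8 = 1/4.
ℓ''(λ) = −2/λ² − 4 < 0, confirming a maximum.

λ̂_MAP = 0.250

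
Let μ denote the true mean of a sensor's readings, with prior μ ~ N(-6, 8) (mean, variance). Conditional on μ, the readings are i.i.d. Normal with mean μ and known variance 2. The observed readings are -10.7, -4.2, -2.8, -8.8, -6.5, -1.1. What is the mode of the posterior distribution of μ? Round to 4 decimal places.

μ̂_MAP = -5.6960

n = 6; x̄ = ((-10.7) + (-4.2) + (-2.8) + (-8.8) + (-6.5) + (-1.1))/6 = -34.1/6 = -341/60 ≈ -5.6833.
For a Normal prior and Normal likelihood with known variance, the posterior is Normal; its mode equals its mean, the precision-weighted average.
Prior precision 1/σ₀² = 1/8 = 0.125; data precision n/σ² = 6/2 = 3.
μ̂ = (0.125·(-6) + 3·(-341/60)) / (0.125 + 3) = (-17.8)/3.125 = -5.6960.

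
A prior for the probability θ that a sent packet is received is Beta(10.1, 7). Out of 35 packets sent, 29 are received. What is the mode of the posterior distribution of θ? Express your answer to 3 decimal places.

θ̂_MAP = 0.760

Prior: Beta(10.1, 7).
Data: 29 successes in 35 trials. The binomial likelihood contributes θ^29(1−θ)^6, so the posterior is Beta(10.1+29, 7+6) = Beta(39.1, 13).
For Beta(a, b) with a, b > 1 the mode is (a−1)/(a+b−2) = 38.1/50.1 ≈ 0.760.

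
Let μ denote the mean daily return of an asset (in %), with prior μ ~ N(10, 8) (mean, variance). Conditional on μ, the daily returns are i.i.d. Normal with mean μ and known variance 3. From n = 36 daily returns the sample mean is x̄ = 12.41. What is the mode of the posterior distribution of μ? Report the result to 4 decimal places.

μ̂_MAP = 12.3852

n = 36, x̄ = 12.41.
For a Normal prior and Normal likelihood with known variance, the posterior is Normal; its mode equals its mean, the precision-weighted average.
Prior precision 1/σ₀² = 1/8 = 0.125; data precision n/σ² = 36/3 = 12.
μ̂ = (0.125·10 + 12·12.41) / (0.125 + 12) = 150.17/12.125 = 30034/2425 ≈ 12.3852.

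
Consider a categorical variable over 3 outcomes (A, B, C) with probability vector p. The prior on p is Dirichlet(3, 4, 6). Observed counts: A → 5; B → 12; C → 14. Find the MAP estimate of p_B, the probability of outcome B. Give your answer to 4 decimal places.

The posterior is Dirichlet(αᵢ + nᵢ) = Dirichlet(8, 16, 20).
For a Dirichlet(a₁,…,a_K) with all aᵢ > 1, the mode has j-th component (aⱼ − 1)/(Σaᵢ − K).
Here Σaᵢ = 44 and K = 3, so p_B = (16 − 1)/(44 − 3) = 15/41 ≈ 0.3659.

MAP estimate of p_B = 0.3659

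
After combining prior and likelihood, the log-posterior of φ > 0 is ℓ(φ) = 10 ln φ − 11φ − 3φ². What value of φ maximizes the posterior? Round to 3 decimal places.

ℓ'(φ) = 10/φ − 11 − 6φ. Setting this to zero and multiplying by φ: 6φ² + 11φ − 10 = 0.
φ = (−11 + √(11² + 4·6·10)) / (2·6) = (−11 + √361) / 12 = (−11 + 19)/12 = 2/3.
ℓ''(φ) = −10/φ² − 6 < 0, confirming a maximum.

φ̂_MAP = 0.667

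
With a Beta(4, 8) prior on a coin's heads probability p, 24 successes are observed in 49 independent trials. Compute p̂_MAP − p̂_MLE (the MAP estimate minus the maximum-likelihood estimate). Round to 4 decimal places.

MAP − MLE = -0.0322

Posterior is Beta(28, 33); MAP = (28−1)/(61−2) = 27/59 ≈ 0.45763.
MLE ignores the prior: p̂_MLE = k/n = 24/49 ≈ 0.48980.
Difference = 27/59 − 24/49 = -93/2891 ≈ -0.0322.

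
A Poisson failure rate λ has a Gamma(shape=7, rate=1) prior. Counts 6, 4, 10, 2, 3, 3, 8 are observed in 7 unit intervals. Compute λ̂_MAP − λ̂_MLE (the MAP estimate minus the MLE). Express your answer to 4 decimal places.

MAP − MLE = 0.1071

Σxᵢ = 36. Posterior is Gamma(43, 8); MAP = (43−1)/8 = 42/8 ≈ 5.25000.
MLE = x̄ = 36/7 ≈ 5.14286.
Difference = 42/8 − 36/7 = 3/28 ≈ 0.1071.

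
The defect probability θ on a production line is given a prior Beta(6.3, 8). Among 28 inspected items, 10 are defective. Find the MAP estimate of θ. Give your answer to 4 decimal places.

Prior: Beta(6.3, 8).
Data: 10 successes in 28 trials. The binomial likelihood contributes θ^10(1−θ)^18, so the posterior is Beta(6.3+10, 8+18) = Beta(16.3, 26).
For Beta(a, b) with a, b > 1 the mode is (a−1)/(a+b−2) = 15.3/40.3 ≈ 0.3797.

θ̂_MAP = 0.3797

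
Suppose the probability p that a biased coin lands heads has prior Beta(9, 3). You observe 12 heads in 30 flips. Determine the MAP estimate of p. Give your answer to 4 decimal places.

Prior: Beta(9, 3).
Data: 12 successes in 30 trials. The binomial likelihood contributes p^12(1−p)^18, so the posterior is Beta(9+12, 3+18) = Beta(21, 21).
For Beta(a, b) with a, b > 1 the mode is (a−1)/(a+b−2) = 20/40 ≈ 0.5000.

p̂_MAP = 0.5000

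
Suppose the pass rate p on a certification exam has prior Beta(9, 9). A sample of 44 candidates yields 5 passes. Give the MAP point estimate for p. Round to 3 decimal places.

Prior: Beta(9, 9).
Data: 5 successes in 44 trials. The binomial likelihood contributes p^5(1−p)^39, so the posterior is Beta(9+5, 9+39) = Beta(14, 48).
For Beta(a, b) with a, b > 1 the mode is (a−1)/(a+b−2) = 13/60 ≈ 0.217.

p̂_MAP = 0.217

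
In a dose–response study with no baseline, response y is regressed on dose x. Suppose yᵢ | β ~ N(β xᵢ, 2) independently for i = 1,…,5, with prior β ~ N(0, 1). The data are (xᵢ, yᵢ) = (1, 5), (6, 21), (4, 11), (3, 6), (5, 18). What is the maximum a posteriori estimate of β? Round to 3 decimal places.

β̂_MAP = 3.180

log p(β | y) = −Σ(yᵢ − βxᵢ)²/(2·2) − β²/(2·1) + const.
Setting the derivative to zero: Σxᵢ(yᵢ − βxᵢ)/2 − β/1 = 0, so β = Σxᵢyᵢ / (Σxᵢ² + σ²/τ²).
Σxᵢyᵢ = 1·5 + 6·21 + 4·11 + 3·6 + 5·18 = 283; Σxᵢ² = 87; σ²/τ² = 2.
β̂_MAP = 283 / (87 + 2) = 283/89 ≈ 3.180.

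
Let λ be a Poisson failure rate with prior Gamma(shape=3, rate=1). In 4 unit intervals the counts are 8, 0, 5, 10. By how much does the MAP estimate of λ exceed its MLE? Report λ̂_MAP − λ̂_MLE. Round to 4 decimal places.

Σxᵢ = 23. Posterior is Gamma(26, 5); MAP = (26−1)/5 = 25/5 ≈ 5.00000.
MLE = x̄ = 23/4 ≈ 5.75000.
Difference = 25/5 − 23/4 = -3/4 ≈ -0.7500.

MAP − MLE = -0.7500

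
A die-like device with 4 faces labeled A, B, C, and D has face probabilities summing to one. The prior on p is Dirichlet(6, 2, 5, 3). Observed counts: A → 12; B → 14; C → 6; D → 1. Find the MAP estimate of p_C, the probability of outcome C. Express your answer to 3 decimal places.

MAP estimate of p_C = 0.222

The posterior is Dirichlet(αᵢ + nᵢ) = Dirichlet(18, 16, 11, 4).
For a Dirichlet(a₁,…,a_K) with all aᵢ > 1, the mode has j-th component (aⱼ − 1)/(Σaᵢ − K).
Here Σaᵢ = 49 and K = 4, so p_C = (11 − 1)/(49 − 4) = 10/45 ≈ 0.222.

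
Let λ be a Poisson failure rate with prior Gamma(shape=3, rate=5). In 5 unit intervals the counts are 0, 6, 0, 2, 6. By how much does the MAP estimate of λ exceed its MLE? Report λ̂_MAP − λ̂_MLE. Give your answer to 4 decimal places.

Σxᵢ = 14. Posterior is Gamma(17, 10); MAP = (17−1)/10 = 16/10 ≈ 1.60000.
MLE = x̄ = 14/5 ≈ 2.80000.
Difference = 16/10 − 14/5 = -6/5 ≈ -1.2000.

MAP − MLE = -1.2000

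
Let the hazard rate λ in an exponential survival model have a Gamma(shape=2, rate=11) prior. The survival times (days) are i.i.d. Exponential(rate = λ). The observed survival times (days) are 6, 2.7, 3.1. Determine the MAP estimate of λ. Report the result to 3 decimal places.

The Exponential(rate=λ) likelihood is ∝ λ^n e^(−λΣtᵢ). Here n = 3 and Σtᵢ = 6 + 2.7 + 3.1 = 11.8.
Posterior ∝ λe^(−11λ) · λ^3e^(−11.8λ) = λ^4e^(−22.8λ), i.e. Gamma(5, 22.8).
Mode = (a−1)/b = 4/22.8 ≈ 0.175.

λ̂_MAP = 0.175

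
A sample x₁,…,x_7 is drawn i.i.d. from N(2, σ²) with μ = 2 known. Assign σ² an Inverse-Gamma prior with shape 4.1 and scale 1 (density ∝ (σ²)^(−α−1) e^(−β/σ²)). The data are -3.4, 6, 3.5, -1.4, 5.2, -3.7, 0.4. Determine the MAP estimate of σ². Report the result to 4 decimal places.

Sum of squared deviations about the known mean: SS = (-3.4−2)² + (6−2)² + (3.5−2)² + (-1.4−2)² + (5.2−2)² + (-3.7−2)² + (0.4−2)² = 104.26.
The Normal likelihood contributes (σ²)^(−n/2) exp(−SS/(2σ²)), so the posterior is Inverse-Gamma(α + n/2, β + SS/2) = Inverse-Gamma(7.6, 53.13).
The mode of Inverse-Gamma(a, b) is b/(a+1) = 53.13/8.6 ≈ 6.1779.

σ̂²_MAP = 6.1779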